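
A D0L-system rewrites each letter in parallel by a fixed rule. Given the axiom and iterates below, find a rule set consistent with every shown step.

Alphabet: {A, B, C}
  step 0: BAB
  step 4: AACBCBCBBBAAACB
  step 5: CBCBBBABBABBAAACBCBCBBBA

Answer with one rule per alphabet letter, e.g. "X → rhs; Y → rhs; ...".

  step 4 ⇒ step 5: AACBCBCBBBAAACB ⇒ CB·CB·BB·A·BB·A·BB·A·A·A·CB·CB·CB·BB·A
    A ↦ CB
    B ↦ A
    C ↦ BB

A->CB, B->A, C->BB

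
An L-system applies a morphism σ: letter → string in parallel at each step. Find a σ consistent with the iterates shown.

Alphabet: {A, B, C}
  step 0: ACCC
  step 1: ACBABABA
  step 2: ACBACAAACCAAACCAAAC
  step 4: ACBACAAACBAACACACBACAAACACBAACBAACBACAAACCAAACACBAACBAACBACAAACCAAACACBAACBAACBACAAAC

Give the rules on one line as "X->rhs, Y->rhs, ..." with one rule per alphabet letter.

A->AC, B->CAA, C->BA

  step 1 ⇒ step 2: ACBABABA ⇒ AC·BA·CAA·AC·CAA·AC·CAA·AC
    A ↦ AC
    B ↦ CAA
    C ↦ BA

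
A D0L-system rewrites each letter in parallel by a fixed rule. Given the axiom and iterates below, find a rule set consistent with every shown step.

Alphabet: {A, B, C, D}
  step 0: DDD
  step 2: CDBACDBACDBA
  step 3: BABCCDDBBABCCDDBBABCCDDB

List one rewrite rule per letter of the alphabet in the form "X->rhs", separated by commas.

  step 2 ⇒ step 3: CDBACDBACDBA ⇒ BA·BC·CD·DB·BA·BC·CD·DB·BA·BC·CD·DB
    A ↦ DB
    B ↦ CD
    C ↦ BA
    D ↦ BC

A->DB, B->CD, C->BA, D->BC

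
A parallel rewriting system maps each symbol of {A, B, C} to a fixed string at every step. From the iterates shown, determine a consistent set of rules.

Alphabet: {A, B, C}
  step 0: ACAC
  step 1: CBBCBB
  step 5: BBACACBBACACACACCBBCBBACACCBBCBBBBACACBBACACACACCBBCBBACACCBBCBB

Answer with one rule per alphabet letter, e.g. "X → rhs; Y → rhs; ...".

  step 0 ⇒ step 1: ACAC ⇒ C·BB·C·BB
    A ↦ C
    C ↦ BB
    B ↦ AC  (constrained at step 1)

A->C, B->AC, C->BB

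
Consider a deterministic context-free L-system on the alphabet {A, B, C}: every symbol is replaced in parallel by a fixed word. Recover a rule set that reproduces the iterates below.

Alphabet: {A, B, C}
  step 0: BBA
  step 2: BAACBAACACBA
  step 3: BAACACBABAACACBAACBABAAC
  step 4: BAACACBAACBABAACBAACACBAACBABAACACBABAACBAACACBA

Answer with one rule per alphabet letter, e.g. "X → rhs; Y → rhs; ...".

  step 3 ⇒ step 4: BAACACBABAACACBAACBABAAC ⇒ BA·AC·AC·BA·AC·BA·BA·AC·BA·AC·AC·BA·AC·BA·BA·AC·AC·BA·BA·AC·BA·AC·AC·BA
    A ↦ AC
    B ↦ BA
    C ↦ BA

A->AC, B->BA, C->BA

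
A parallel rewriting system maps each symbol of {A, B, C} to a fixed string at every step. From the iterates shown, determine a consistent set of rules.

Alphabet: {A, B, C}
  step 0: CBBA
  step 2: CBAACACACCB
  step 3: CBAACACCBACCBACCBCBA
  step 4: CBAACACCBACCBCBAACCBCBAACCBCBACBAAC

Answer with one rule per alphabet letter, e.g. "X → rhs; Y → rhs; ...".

  step 3 ⇒ step 4: CBAACACCBACCBACCBCBA ⇒ CB·A·AC·AC·CB·AC·CB·CB·A·AC·CB·CB·A·AC·CB·CB·A·CB·A·AC
    A ↦ AC
    B ↦ A
    C ↦ CB

A->AC, B->A, C->CB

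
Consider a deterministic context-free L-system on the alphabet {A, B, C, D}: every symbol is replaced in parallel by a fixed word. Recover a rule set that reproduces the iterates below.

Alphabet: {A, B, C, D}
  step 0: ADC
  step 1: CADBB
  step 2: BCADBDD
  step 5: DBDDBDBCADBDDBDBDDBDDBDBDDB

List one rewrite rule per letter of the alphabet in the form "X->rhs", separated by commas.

A->CA, B->D, C->B, D->DB

  step 1 ⇒ step 2: CADBB ⇒ B·CA·DB·D·D
    A ↦ CA
    B ↦ D
    C ↦ B
    D ↦ DB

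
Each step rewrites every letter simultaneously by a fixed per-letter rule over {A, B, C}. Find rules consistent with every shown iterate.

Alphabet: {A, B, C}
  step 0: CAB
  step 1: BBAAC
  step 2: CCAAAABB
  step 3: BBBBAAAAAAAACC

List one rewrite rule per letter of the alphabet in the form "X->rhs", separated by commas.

  step 2 ⇒ step 3: CCAAAABB ⇒ BB·BB·AA·AA·AA·AA·C·C
    A ↦ AA
    B ↦ C
    C ↦ BB

A->AA, B->C, C->BB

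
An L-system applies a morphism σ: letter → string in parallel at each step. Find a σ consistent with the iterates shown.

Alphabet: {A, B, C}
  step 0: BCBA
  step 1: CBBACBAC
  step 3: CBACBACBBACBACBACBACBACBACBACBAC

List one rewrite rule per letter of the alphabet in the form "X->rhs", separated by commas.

A->AC, B->CB, C->BA

  step 0 ⇒ step 1: BCBA ⇒ CB·BA·CB·AC
    A ↦ AC
    B ↦ CB
    C ↦ BA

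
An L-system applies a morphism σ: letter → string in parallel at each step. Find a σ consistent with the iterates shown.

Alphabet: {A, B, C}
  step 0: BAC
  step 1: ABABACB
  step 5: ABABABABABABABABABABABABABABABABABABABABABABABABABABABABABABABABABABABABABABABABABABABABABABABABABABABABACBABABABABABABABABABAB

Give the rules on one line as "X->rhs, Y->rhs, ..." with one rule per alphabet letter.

A->BAB, B->A, C->ACB

  step 0 ⇒ step 1: BAC ⇒ A·BAB·ACB
    A ↦ BAB
    B ↦ A
    C ↦ ACB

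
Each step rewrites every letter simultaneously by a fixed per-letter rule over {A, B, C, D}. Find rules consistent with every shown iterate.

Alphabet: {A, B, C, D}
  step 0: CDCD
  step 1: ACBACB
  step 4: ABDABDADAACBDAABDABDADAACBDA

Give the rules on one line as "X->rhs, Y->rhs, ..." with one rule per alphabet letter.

A->DA, B->A, C->AC, D->B

  step 0 ⇒ step 1: CDCD ⇒ AC·B·AC·B
    C ↦ AC
    D ↦ B
    A ↦ DA  (constrained at step 1)
    B ↦ A  (constrained at step 1)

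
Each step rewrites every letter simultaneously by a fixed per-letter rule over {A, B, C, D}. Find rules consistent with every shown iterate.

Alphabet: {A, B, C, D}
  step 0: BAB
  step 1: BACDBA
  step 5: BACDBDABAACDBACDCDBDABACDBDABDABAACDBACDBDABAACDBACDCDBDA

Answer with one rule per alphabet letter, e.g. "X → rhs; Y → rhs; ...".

  step 0 ⇒ step 1: BAB ⇒ BA·CD·BA
    A ↦ CD
    B ↦ BA
    C ↦ BD  (constrained at step 1)
    D ↦ A  (constrained at step 1)

A->CD, B->BA, C->BD, D->A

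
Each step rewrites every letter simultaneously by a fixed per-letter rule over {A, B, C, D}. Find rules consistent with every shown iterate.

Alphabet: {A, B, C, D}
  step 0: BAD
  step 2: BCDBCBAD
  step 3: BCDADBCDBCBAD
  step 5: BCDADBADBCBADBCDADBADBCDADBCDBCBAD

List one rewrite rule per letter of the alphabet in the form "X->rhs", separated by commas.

A->B, B->BC, C->D, D->AD

  step 2 ⇒ step 3: BCDBCBAD ⇒ BC·D·AD·BC·D·BC·B·AD
    A ↦ B
    B ↦ BC
    C ↦ D
    D ↦ AD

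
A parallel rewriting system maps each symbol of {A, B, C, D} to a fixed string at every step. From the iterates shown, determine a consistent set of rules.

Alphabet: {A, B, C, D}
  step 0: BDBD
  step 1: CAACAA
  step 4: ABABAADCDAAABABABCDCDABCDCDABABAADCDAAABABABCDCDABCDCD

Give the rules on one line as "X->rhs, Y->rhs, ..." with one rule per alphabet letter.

A->AB, B->C, C->DCD, D->AA

  step 0 ⇒ step 1: BDBD ⇒ C·AA·C·AA
    B ↦ C
    D ↦ AA
    A ↦ AB  (constrained at step 1)
    C ↦ DCD  (constrained at step 1)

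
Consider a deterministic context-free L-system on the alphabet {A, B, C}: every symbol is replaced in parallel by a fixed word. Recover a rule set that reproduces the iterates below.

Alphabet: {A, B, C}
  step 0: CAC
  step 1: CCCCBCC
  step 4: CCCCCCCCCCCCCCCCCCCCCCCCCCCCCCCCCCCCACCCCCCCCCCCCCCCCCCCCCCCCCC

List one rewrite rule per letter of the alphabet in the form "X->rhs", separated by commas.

A->CCB, B->ACC, C->CC

  step 0 ⇒ step 1: CAC ⇒ CC·CCB·CC
    A ↦ CCB
    C ↦ CC
    B ↦ ACC  (constrained at step 1)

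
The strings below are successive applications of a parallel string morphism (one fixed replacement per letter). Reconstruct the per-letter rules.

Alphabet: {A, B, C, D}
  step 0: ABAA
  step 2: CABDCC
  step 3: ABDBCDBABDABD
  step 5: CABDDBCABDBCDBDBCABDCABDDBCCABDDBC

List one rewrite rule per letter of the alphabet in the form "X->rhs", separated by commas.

A->B, B->C, C->ABD, D->DB

  step 2 ⇒ step 3: CABDCC ⇒ ABD·B·C·DB·ABD·ABD
    A ↦ B
    B ↦ C
    C ↦ ABD
    D ↦ DB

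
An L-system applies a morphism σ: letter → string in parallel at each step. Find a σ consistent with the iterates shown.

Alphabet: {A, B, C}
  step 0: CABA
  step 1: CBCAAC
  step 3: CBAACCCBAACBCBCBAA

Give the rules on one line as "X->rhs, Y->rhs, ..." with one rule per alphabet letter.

A->C, B->AA, C->CB

  step 0 ⇒ step 1: CABA ⇒ CB·C·AA·C
    A ↦ C
    B ↦ AA
    C ↦ CB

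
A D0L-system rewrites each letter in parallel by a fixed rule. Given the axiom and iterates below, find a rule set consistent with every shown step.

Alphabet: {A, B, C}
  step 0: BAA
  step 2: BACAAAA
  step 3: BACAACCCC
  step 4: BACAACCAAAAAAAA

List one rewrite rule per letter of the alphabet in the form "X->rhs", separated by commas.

  step 3 ⇒ step 4: BACAACCCC ⇒ BA·C·AA·C·C·AA·AA·AA·AA
    A ↦ C
    B ↦ BA
    C ↦ AA

A->C, B->BA, C->AA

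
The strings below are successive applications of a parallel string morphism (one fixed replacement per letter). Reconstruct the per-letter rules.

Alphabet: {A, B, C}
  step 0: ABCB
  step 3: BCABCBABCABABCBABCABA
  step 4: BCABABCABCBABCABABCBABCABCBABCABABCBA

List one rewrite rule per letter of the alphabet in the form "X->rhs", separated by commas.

A->BA, B->BC, C->A

  step 3 ⇒ step 4: BCABCBABCABABCBABCABA ⇒ BC·A·BA·BC·A·BC·BA·BC·A·BA·BC·BA·BC·A·BC·BA·BC·A·BA·BC·BA
    A ↦ BA
    B ↦ BC
    C ↦ A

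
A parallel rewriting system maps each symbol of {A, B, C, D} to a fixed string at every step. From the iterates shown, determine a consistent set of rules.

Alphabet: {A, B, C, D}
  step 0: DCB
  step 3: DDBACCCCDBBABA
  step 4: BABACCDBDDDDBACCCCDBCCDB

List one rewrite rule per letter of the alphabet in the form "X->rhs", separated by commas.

  step 3 ⇒ step 4: DDBACCCCDBBABA ⇒ BA·BA·CC·DB·D·D·D·D·BA·CC·CC·DB·CC·DB
    A ↦ DB
    B ↦ CC
    C ↦ D
    D ↦ BA

A->DB, B->CC, C->D, D->BA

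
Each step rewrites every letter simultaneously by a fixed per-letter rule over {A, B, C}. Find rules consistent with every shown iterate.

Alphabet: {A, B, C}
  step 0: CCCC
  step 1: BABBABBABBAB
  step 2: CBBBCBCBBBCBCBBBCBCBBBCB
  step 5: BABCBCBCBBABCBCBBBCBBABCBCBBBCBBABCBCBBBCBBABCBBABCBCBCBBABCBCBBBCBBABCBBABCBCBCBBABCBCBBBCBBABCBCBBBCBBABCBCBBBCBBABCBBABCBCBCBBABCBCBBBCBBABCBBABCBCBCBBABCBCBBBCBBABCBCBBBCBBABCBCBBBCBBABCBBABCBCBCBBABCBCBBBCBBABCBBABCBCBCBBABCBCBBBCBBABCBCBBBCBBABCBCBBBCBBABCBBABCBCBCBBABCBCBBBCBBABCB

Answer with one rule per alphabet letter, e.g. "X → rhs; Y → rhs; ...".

A->BB, B->CB, C->BAB

  step 1 ⇒ step 2: BABBABBABBAB ⇒ CB·BB·CB·CB·BB·CB·CB·BB·CB·CB·BB·CB
    A ↦ BB
    B ↦ CB
  step 0 ⇒ step 1: CCCC ⇒ BAB·BAB·BAB·BAB
    C ↦ BAB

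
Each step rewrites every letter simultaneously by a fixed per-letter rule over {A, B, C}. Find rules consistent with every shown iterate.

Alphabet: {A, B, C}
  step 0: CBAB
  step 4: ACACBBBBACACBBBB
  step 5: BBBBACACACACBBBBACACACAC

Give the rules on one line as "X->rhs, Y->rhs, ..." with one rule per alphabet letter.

A->B, B->AC, C->B

  step 4 ⇒ step 5: ACACBBBBACACBBBB ⇒ B·B·B·B·AC·AC·AC·AC·B·B·B·B·AC·AC·AC·AC
    A ↦ B
    B ↦ AC
    C ↦ B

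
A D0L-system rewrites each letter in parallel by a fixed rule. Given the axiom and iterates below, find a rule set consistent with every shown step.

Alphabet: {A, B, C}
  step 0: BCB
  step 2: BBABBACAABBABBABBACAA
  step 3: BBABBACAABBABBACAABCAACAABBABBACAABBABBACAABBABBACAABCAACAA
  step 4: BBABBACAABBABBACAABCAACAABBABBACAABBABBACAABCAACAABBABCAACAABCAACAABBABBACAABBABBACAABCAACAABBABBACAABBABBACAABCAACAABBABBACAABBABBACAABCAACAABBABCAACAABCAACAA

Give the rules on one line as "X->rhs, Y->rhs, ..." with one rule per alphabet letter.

  step 3 ⇒ step 4: BBABBACAABBABBACAABCAACAABBABBACAABBABBACAABBABBACAABCAACAA ⇒ BBA·BBA·CAA·BBA·BBA·CAA·B·CAA·CAA·BBA·BBA·CAA·BBA·BBA·CAA·B·CAA·CAA·BBA·B·CAA·CAA·B·CAA·CAA·BBA·BBA·CAA·BBA·BBA·CAA·B·CAA·CAA·BBA·BBA·CAA·BBA·BBA·CAA·B·CAA·CAA·BBA·BBA·CAA·BBA·BBA·CAA·B·CAA·CAA·BBA·B·CAA·CAA·B·CAA·CAA
    A ↦ CAA
    B ↦ BBA
    C ↦ B

A->CAA, B->BBA, C->B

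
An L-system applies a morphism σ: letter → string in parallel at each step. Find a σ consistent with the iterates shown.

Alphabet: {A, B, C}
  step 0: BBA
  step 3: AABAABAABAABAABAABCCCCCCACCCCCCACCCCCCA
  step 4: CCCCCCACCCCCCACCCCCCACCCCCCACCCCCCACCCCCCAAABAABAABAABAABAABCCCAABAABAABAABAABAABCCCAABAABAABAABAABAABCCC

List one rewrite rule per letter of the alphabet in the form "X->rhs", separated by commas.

A->CCC, B->A, C->AAB

  step 3 ⇒ step 4: AABAABAABAABAABAABCCCCCCACCCCCCACCCCCCA ⇒ CCC·CCC·A·CCC·CCC·A·CCC·CCC·A·CCC·CCC·A·CCC·CCC·A·CCC·CCC·A·AAB·AAB·AAB·AAB·AAB·AAB·CCC·AAB·AAB·AAB·AAB·AAB·AAB·CCC·AAB·AAB·AAB·AAB·AAB·AAB·CCC
    A ↦ CCC
    B ↦ A
    C ↦ AAB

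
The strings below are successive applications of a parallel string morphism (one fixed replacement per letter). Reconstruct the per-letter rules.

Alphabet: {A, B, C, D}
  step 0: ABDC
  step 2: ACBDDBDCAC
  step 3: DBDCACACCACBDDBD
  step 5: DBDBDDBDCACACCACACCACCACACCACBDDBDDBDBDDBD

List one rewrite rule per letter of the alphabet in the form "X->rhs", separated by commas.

  step 2 ⇒ step 3: ACBDDBDCAC ⇒ D·BD·C·AC·AC·C·AC·BD·D·BD
    A ↦ D
    B ↦ C
    C ↦ BD
    D ↦ AC

A->D, B->C, C->BD, D->AC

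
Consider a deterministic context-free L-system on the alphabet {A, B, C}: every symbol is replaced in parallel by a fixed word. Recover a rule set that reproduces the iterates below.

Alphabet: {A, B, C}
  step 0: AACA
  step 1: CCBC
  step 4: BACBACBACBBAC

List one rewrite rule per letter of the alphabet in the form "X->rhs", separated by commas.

A->C, B->BA, C->B

  step 0 ⇒ step 1: AACA ⇒ C·C·B·C
    A ↦ C
    C ↦ B
    B ↦ BA  (constrained at step 1)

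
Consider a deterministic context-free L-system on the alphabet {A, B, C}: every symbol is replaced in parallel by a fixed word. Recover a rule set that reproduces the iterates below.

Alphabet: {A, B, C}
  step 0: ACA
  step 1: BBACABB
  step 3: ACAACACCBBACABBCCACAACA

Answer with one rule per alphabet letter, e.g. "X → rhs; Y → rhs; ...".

  step 0 ⇒ step 1: ACA ⇒ BB·ACA·BB
    A ↦ BB
    C ↦ ACA
    B ↦ C  (constrained at step 1)

A->BB, B->C, C->ACA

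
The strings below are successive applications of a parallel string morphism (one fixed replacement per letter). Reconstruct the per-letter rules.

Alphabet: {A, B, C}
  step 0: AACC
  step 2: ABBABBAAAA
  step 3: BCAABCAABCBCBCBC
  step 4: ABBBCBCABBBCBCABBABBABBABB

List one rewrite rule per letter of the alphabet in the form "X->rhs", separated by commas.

  step 3 ⇒ step 4: BCAABCAABCBCBCBC ⇒ A·BB·BC·BC·A·BB·BC·BC·A·BB·A·BB·A·BB·A·BB
    A ↦ BC
    B ↦ A
    C ↦ BB

A->BC, B->A, C->BB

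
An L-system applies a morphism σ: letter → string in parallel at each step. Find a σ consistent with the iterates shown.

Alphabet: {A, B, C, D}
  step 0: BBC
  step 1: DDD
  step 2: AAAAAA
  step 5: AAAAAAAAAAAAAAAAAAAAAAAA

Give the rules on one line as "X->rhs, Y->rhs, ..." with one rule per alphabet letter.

A->CB, B->D, C->D, D->AA

  step 1 ⇒ step 2: DDD ⇒ AA·AA·AA
    D ↦ AA
    A ↦ CB  (constrained at step 2)
  step 0 ⇒ step 1: BBC ⇒ D·D·D
    B ↦ D
  step 0 ⇒ step 1: BBC ⇒ D·D·D
    C ↦ D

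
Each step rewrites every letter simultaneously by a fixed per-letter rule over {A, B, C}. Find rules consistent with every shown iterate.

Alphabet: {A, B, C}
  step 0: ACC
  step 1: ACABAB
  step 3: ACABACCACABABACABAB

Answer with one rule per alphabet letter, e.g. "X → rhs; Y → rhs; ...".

  step 0 ⇒ step 1: ACC ⇒ AC·AB·AB
    A ↦ AC
    C ↦ AB
    B ↦ C  (constrained at step 1)

A->AC, B->C, C->AB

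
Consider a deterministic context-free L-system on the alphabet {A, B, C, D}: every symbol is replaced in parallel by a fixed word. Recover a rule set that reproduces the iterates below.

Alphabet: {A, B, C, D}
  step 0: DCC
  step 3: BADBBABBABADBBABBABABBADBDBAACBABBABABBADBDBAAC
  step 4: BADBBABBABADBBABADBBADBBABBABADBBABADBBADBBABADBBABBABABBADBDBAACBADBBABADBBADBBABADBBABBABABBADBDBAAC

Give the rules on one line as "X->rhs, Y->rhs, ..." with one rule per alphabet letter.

  step 3 ⇒ step 4: BADBBABBABADBBABBABABBADBDBAACBABBABABBADBDBAAC ⇒ BA·DB·BAB·BA·BA·DB·BA·BA·DB·BA·DB·BAB·BA·BA·DB·BA·BA·DB·BA·DB·BA·BA·DB·BAB·BA·BAB·BA·DB·DB·AAC·BA·DB·BA·BA·DB·BA·DB·BA·BA·DB·BAB·BA·BAB·BA·DB·DB·AAC
    A ↦ DB
    B ↦ BA
    C ↦ AAC
    D ↦ BAB

A->DB, B->BA, C->AAC, D->BAB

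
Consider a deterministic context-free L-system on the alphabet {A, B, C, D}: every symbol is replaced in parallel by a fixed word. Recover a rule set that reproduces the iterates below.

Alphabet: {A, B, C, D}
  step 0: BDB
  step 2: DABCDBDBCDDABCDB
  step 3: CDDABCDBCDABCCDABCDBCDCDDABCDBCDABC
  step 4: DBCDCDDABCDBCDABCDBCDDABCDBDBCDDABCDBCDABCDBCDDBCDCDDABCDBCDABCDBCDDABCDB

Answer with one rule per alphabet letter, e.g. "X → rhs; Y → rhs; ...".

  step 3 ⇒ step 4: CDDABCDBCDABCCDABCDBCDCDDABCDBCDABC ⇒ DB·CD·CD·D·ABC·DB·CD·ABC·DB·CD·D·ABC·DB·DB·CD·D·ABC·DB·CD·ABC·DB·CD·DB·CD·CD·D·ABC·DB·CD·ABC·DB·CD·D·ABC·DB
    A ↦ D
    B ↦ ABC
    C ↦ DB
    D ↦ CD

A->D, B->ABC, C->DB, D->CD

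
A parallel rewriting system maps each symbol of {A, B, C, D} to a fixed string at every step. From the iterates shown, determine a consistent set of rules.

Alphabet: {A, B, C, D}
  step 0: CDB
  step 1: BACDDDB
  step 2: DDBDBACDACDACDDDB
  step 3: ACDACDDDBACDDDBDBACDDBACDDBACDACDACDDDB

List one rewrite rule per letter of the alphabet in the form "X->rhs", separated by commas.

A->D, B->DDB, C->B, D->ACD

  step 2 ⇒ step 3: DDBDBACDACDACDDDB ⇒ ACD·ACD·DDB·ACD·DDB·D·B·ACD·D·B·ACD·D·B·ACD·ACD·ACD·DDB
    A ↦ D
    B ↦ DDB
    C ↦ B
    D ↦ ACD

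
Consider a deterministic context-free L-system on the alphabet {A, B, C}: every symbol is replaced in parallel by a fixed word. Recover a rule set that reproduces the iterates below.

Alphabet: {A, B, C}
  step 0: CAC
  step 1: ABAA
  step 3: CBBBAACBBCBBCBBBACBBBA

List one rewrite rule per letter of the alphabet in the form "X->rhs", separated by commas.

A->BA, B->CBB, C->A

  step 0 ⇒ step 1: CAC ⇒ A·BA·A
    A ↦ BA
    C ↦ A
    B ↦ CBB  (constrained at step 1)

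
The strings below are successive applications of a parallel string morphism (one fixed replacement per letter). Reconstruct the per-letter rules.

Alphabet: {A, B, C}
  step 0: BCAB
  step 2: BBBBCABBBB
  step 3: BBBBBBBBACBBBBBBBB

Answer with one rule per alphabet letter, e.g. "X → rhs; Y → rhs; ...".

A->C, B->BB, C->A

  step 2 ⇒ step 3: BBBBCABBBB ⇒ BB·BB·BB·BB·A·C·BB·BB·BB·BB
    A ↦ C
    B ↦ BB
    C ↦ A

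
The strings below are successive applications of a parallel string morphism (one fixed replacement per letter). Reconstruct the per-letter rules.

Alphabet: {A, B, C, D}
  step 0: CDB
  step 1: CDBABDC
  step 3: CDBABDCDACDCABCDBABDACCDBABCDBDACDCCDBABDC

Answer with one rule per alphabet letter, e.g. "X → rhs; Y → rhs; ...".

  step 0 ⇒ step 1: CDB ⇒ CDB·AB·DC
    B ↦ DC
    C ↦ CDB
    D ↦ AB
    A ↦ DAC  (constrained at step 1)

A->DAC, B->DC, C->CDB, D->AB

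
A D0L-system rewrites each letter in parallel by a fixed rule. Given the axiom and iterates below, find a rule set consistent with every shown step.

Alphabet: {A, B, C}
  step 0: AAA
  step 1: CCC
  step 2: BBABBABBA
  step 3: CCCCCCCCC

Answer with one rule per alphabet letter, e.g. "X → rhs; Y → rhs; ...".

  step 2 ⇒ step 3: BBABBABBA ⇒ C·C·C·C·C·C·C·C·C
    A ↦ C
    B ↦ C
  step 1 ⇒ step 2: CCC ⇒ BBA·BBA·BBA
    C ↦ BBA

A->C, B->C, C->BBA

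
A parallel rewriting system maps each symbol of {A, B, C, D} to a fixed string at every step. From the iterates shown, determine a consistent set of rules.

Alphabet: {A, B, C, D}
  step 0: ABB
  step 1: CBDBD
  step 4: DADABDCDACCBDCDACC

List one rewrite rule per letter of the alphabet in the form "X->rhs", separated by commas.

  step 0 ⇒ step 1: ABB ⇒ C·BD·BD
    A ↦ C
    B ↦ BD
    C ↦ DA  (constrained at step 1)
    D ↦ C  (constrained at step 1)

A->C, B->BD, C->DA, D->C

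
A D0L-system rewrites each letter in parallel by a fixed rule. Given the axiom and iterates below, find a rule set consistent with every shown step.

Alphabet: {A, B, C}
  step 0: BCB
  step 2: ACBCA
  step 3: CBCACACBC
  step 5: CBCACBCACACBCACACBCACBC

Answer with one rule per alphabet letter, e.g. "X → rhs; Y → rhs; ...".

A->CBC, B->C, C->A

  step 2 ⇒ step 3: ACBCA ⇒ CBC·A·C·A·CBC
    A ↦ CBC
    B ↦ C
    C ↦ A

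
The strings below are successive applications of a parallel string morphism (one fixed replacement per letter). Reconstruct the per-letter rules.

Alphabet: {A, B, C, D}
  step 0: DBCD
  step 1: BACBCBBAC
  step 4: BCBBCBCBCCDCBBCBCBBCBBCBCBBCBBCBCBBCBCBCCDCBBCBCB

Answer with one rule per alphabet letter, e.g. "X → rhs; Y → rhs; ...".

  step 0 ⇒ step 1: DBCD ⇒ BAC·BC·B·BAC
    B ↦ BC
    C ↦ B
    D ↦ BAC
    A ↦ CDC  (constrained at step 1)

A->CDC, B->BC, C->B, D->BAC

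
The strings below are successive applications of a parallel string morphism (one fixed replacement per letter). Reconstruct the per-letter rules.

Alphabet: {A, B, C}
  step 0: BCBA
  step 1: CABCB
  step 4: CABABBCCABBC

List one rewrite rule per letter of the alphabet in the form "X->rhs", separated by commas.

  step 0 ⇒ step 1: BCBA ⇒ C·AB·C·B
    A ↦ B
    B ↦ C
    C ↦ AB

A->B, B->C, C->AB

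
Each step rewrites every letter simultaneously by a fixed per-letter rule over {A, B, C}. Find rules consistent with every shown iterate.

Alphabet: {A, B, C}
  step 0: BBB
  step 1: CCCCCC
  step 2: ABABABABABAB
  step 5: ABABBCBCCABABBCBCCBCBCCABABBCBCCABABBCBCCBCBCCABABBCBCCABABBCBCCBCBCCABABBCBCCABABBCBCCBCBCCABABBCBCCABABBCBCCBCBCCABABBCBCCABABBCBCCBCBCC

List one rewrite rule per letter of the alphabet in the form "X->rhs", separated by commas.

A->BCB, B->CC, C->AB

  step 1 ⇒ step 2: CCCCCC ⇒ AB·AB·AB·AB·AB·AB
    C ↦ AB
    A ↦ BCB  (constrained at step 2)
  step 0 ⇒ step 1: BBB ⇒ CC·CC·CC
    B ↦ CC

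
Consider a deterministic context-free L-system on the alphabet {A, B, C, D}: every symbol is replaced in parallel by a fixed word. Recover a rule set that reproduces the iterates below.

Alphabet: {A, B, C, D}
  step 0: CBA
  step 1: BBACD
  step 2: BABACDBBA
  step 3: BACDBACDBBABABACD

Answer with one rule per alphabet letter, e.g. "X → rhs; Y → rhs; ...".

A->CD, B->BA, C->B, D->BA

  step 2 ⇒ step 3: BABACDBBA ⇒ BA·CD·BA·CD·B·BA·BA·BA·CD
    A ↦ CD
    B ↦ BA
    C ↦ B
    D ↦ BA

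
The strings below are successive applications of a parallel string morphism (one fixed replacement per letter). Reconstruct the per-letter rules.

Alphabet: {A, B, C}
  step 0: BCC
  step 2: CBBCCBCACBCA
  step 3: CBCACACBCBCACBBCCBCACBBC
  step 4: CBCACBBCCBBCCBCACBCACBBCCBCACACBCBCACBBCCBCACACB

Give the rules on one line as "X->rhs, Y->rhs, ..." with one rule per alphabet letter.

  step 3 ⇒ step 4: CBCACACBCBCACBBCCBCACBBC ⇒ CB·CA·CB·BC·CB·BC·CB·CA·CB·CA·CB·BC·CB·CA·CA·CB·CB·CA·CB·BC·CB·CA·CA·CB
    A ↦ BC
    B ↦ CA
    C ↦ CB

A->BC, B->CA, C->CB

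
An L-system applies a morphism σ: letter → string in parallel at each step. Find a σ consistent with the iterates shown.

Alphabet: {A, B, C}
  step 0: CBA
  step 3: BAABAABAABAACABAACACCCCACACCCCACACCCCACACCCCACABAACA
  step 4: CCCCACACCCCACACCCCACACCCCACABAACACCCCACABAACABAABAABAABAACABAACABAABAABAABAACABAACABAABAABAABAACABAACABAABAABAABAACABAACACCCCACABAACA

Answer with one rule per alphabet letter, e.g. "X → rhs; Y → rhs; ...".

A->CA, B->CCC, C->BAA

  step 3 ⇒ step 4: BAABAABAABAACABAACACCCCACACCCCACACCCCACACCCCACABAACA ⇒ CCC·CA·CA·CCC·CA·CA·CCC·CA·CA·CCC·CA·CA·BAA·CA·CCC·CA·CA·BAA·CA·BAA·BAA·BAA·BAA·CA·BAA·CA·BAA·BAA·BAA·BAA·CA·BAA·CA·BAA·BAA·BAA·BAA·CA·BAA·CA·BAA·BAA·BAA·BAA·CA·BAA·CA·CCC·CA·CA·BAA·CA
    A ↦ CA
    B ↦ CCC
    C ↦ BAA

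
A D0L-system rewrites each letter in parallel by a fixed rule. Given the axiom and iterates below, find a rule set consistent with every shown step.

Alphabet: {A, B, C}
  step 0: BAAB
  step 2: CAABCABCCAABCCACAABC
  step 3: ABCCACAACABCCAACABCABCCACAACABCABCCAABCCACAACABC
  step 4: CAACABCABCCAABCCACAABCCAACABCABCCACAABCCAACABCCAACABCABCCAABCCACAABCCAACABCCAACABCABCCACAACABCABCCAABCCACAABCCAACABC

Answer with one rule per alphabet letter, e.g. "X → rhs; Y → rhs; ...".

A->CA, B->AC, C->ABC

  step 3 ⇒ step 4: ABCCACAACABCCAACABCABCCACAACABCABCCAABCCACAACABC ⇒ CA·AC·ABC·ABC·CA·ABC·CA·CA·ABC·CA·AC·ABC·ABC·CA·CA·ABC·CA·AC·ABC·CA·AC·ABC·ABC·CA·ABC·CA·CA·ABC·CA·AC·ABC·CA·AC·ABC·ABC·CA·CA·AC·ABC·ABC·CA·ABC·CA·CA·ABC·CA·AC·ABC
    A ↦ CA
    B ↦ AC
    C ↦ ABC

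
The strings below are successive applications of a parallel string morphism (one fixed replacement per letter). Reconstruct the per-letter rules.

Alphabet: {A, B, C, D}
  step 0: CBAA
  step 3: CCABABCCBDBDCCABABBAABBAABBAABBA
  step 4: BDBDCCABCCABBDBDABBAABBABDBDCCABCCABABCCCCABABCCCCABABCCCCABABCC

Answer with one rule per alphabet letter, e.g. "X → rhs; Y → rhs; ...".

A->CC, B->AB, C->BD, D->BA

  step 3 ⇒ step 4: CCABABCCBDBDCCABABBAABBAABBAABBA ⇒ BD·BD·CC·AB·CC·AB·BD·BD·AB·BA·AB·BA·BD·BD·CC·AB·CC·AB·AB·CC·CC·AB·AB·CC·CC·AB·AB·CC·CC·AB·AB·CC
    A ↦ CC
    B ↦ AB
    C ↦ BD
    D ↦ BA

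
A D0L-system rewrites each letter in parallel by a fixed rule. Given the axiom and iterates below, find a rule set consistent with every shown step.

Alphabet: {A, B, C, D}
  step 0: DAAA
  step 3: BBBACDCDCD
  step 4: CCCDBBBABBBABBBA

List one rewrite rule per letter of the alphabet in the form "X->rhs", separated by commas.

  step 3 ⇒ step 4: BBBACDCDCD ⇒ C·C·C·D·BB·BA·BB·BA·BB·BA
    A ↦ D
    B ↦ C
    C ↦ BB
    D ↦ BA

A->D, B->C, C->BB, D->BA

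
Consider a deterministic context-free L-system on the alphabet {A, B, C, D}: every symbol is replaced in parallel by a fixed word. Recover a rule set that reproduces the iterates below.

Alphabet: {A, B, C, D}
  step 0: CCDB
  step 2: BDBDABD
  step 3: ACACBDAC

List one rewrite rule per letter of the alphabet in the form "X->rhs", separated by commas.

A->BD, B->A, C->A, D->C

  step 2 ⇒ step 3: BDBDABD ⇒ A·C·A·C·BD·A·C
    A ↦ BD
    B ↦ A
    D ↦ C
    C ↦ A  (constrained at step 0)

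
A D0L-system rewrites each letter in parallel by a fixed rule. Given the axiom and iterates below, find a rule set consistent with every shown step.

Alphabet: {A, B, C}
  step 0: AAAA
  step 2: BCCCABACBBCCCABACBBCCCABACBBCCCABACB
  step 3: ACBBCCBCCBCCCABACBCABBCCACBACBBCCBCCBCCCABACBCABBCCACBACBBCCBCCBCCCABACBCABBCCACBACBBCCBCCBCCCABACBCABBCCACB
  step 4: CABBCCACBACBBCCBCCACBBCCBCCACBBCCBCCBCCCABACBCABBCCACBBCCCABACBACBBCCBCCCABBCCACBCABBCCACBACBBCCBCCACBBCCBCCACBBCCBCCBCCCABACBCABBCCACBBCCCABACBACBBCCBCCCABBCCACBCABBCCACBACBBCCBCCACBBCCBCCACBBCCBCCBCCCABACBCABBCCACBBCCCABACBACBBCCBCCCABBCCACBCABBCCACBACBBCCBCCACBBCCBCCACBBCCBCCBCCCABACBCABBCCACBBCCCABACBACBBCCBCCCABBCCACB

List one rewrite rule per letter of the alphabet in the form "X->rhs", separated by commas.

A->CAB, B->ACB, C->BCC

  step 3 ⇒ step 4: ACBBCCBCCBCCCABACBCABBCCACBACBBCCBCCBCCCABACBCABBCCACBACBBCCBCCBCCCABACBCABBCCACBACBBCCBCCBCCCABACBCABBCCACB ⇒ CAB·BCC·ACB·ACB·BCC·BCC·ACB·BCC·BCC·ACB·BCC·BCC·BCC·CAB·ACB·CAB·BCC·ACB·BCC·CAB·ACB·ACB·BCC·BCC·CAB·BCC·ACB·CAB·BCC·ACB·ACB·BCC·BCC·ACB·BCC·BCC·ACB·BCC·BCC·BCC·CAB·ACB·CAB·BCC·ACB·BCC·CAB·ACB·ACB·BCC·BCC·CAB·BCC·ACB·CAB·BCC·ACB·ACB·BCC·BCC·ACB·BCC·BCC·ACB·BCC·BCC·BCC·CAB·ACB·CAB·BCC·ACB·BCC·CAB·ACB·ACB·BCC·BCC·CAB·BCC·ACB·CAB·BCC·ACB·ACB·BCC·BCC·ACB·BCC·BCC·ACB·BCC·BCC·BCC·CAB·ACB·CAB·BCC·ACB·BCC·CAB·ACB·ACB·BCC·BCC·CAB·BCC·ACB
    A ↦ CAB
    B ↦ ACB
    C ↦ BCC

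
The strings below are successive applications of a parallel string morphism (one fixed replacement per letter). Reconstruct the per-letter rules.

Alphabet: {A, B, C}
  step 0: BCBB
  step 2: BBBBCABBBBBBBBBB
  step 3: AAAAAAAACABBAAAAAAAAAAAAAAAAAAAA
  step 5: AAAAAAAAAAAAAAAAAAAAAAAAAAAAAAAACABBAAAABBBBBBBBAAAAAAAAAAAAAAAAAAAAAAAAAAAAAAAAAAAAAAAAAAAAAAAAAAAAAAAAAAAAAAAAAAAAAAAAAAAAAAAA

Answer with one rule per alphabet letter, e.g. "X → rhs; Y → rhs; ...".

  step 2 ⇒ step 3: BBBBCABBBBBBBBBB ⇒ AA·AA·AA·AA·CA·BB·AA·AA·AA·AA·AA·AA·AA·AA·AA·AA
    A ↦ BB
    B ↦ AA
    C ↦ CA

A->BB, B->AA, C->CA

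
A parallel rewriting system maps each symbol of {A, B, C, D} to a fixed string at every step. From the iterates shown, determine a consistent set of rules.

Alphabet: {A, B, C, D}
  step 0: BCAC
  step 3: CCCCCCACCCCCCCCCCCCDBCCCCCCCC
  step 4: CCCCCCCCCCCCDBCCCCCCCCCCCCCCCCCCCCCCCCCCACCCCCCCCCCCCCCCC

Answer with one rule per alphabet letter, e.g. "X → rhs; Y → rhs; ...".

A->DB, B->CA, C->CC, D->C

  step 3 ⇒ step 4: CCCCCCACCCCCCCCCCCCDBCCCCCCCC ⇒ CC·CC·CC·CC·CC·CC·DB·CC·CC·CC·CC·CC·CC·CC·CC·CC·CC·CC·CC·C·CA·CC·CC·CC·CC·CC·CC·CC·CC
    A ↦ DB
    B ↦ CA
    C ↦ CC
    D ↦ C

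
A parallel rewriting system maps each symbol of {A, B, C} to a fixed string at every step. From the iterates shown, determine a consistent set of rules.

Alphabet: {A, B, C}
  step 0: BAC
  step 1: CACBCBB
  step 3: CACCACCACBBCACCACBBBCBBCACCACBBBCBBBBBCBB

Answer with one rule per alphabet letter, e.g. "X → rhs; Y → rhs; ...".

  step 0 ⇒ step 1: BAC ⇒ CAC·BC·BB
    A ↦ BC
    B ↦ CAC
    C ↦ BB

A->BC, B->CAC, C->BB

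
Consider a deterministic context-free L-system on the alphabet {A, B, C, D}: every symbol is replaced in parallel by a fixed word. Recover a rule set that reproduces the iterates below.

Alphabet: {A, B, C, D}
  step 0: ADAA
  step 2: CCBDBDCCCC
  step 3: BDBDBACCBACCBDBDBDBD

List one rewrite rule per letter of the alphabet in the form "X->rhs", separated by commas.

A->D, B->BA, C->BD, D->CC

  step 2 ⇒ step 3: CCBDBDCCCC ⇒ BD·BD·BA·CC·BA·CC·BD·BD·BD·BD
    B ↦ BA
    C ↦ BD
    D ↦ CC
    A ↦ D  (constrained at step 0)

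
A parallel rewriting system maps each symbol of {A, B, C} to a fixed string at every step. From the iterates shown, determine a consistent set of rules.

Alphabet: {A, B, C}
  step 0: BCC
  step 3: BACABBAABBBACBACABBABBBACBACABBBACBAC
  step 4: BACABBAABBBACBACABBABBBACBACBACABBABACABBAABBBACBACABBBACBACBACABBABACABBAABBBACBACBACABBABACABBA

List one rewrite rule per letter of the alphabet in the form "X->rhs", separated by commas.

A->ABB, B->BAC, C->A

  step 3 ⇒ step 4: BACABBAABBBACBACABBABBBACBACABBBACBAC ⇒ BAC·ABB·A·ABB·BAC·BAC·ABB·ABB·BAC·BAC·BAC·ABB·A·BAC·ABB·A·ABB·BAC·BAC·ABB·BAC·BAC·BAC·ABB·A·BAC·ABB·A·ABB·BAC·BAC·BAC·ABB·A·BAC·ABB·A
    A ↦ ABB
    B ↦ BAC
    C ↦ A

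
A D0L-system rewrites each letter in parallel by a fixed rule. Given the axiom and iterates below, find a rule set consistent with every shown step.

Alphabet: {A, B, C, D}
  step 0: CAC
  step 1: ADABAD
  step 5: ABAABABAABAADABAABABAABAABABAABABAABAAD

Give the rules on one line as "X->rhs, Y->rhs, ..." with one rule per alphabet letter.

A->AB, B->A, C->AD, D->C

  step 0 ⇒ step 1: CAC ⇒ AD·AB·AD
    A ↦ AB
    C ↦ AD
    B ↦ A  (constrained at step 1)
    D ↦ C  (constrained at step 1)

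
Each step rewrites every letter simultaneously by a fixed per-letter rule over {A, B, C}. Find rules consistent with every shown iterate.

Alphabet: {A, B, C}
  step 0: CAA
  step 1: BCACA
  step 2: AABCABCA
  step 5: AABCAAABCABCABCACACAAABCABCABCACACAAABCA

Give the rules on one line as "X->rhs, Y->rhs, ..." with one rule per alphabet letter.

  step 1 ⇒ step 2: BCACA ⇒ AA·B·CA·B·CA
    A ↦ CA
    B ↦ AA
    C ↦ B

A->CA, B->AA, C->B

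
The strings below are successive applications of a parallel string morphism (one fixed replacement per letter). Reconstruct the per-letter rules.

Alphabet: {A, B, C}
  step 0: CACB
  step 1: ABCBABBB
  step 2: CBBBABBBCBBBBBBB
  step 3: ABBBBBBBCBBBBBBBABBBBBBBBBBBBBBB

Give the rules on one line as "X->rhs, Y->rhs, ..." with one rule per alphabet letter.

A->CB, B->BB, C->AB

  step 2 ⇒ step 3: CBBBABBBCBBBBBBB ⇒ AB·BB·BB·BB·CB·BB·BB·BB·AB·BB·BB·BB·BB·BB·BB·BB
    A ↦ CB
    B ↦ BB
    C ↦ AB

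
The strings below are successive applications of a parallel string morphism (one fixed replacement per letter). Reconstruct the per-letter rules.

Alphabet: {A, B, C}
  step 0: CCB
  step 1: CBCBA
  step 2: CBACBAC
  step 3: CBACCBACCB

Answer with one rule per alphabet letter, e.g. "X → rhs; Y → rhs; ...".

  step 2 ⇒ step 3: CBACBAC ⇒ CB·A·C·CB·A·C·CB
    A ↦ C
    B ↦ A
    C ↦ CB

A->C, B->A, C->CB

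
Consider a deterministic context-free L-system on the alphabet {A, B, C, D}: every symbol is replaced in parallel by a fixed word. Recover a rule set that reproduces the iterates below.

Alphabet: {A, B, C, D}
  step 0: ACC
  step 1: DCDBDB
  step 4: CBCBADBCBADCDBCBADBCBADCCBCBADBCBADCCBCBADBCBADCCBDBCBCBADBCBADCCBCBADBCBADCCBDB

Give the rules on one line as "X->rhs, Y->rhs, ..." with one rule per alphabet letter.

A->DC, B->CBA, C->DB, D->CB

  step 0 ⇒ step 1: ACC ⇒ DC·DB·DB
    A ↦ DC
    C ↦ DB
    B ↦ CBA  (constrained at step 1)
    D ↦ CB  (constrained at step 1)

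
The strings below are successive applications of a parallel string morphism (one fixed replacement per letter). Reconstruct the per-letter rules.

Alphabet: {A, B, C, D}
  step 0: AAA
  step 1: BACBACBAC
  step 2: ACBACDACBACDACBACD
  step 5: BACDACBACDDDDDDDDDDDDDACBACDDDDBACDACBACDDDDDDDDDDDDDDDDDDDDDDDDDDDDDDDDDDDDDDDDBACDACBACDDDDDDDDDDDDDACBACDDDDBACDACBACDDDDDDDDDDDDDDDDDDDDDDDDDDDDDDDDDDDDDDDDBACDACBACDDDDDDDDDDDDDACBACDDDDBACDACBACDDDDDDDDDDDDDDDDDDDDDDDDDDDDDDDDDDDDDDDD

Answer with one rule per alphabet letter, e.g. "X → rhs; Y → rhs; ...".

A->BAC, B->AC, C->D, D->DDD

  step 1 ⇒ step 2: BACBACBAC ⇒ AC·BAC·D·AC·BAC·D·AC·BAC·D
    A ↦ BAC
    B ↦ AC
    C ↦ D
    D ↦ DDD  (constrained at step 2)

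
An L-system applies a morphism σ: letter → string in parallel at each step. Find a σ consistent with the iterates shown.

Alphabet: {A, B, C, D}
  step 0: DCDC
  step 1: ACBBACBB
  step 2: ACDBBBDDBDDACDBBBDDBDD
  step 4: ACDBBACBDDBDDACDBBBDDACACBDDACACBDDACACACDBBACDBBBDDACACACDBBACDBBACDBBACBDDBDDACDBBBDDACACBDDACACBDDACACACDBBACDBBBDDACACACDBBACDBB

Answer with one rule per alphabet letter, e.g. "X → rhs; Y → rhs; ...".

A->ACD, B->BDD, C->BB, D->AC

  step 1 ⇒ step 2: ACBBACBB ⇒ ACD·BB·BDD·BDD·ACD·BB·BDD·BDD
    A ↦ ACD
    B ↦ BDD
    C ↦ BB
  step 0 ⇒ step 1: DCDC ⇒ AC·BB·AC·BB
    D ↦ AC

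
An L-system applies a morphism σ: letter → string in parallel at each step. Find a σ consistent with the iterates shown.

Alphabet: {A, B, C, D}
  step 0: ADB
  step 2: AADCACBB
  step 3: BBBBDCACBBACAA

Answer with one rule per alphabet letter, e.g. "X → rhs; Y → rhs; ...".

A->BB, B->A, C->AC, D->DC

  step 2 ⇒ step 3: AADCACBB ⇒ BB·BB·DC·AC·BB·AC·A·A
    A ↦ BB
    B ↦ A
    C ↦ AC
    D ↦ DC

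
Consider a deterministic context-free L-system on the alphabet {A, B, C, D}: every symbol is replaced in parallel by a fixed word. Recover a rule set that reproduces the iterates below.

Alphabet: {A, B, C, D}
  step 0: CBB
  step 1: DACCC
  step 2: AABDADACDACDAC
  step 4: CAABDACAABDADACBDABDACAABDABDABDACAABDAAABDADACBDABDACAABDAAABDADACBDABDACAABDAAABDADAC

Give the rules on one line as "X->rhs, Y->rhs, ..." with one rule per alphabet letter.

A->BDA, B->C, C->DAC, D->AA

  step 1 ⇒ step 2: DACCC ⇒ AA·BDA·DAC·DAC·DAC
    A ↦ BDA
    C ↦ DAC
    D ↦ AA
  step 0 ⇒ step 1: CBB ⇒ DAC·C·C
    B ↦ C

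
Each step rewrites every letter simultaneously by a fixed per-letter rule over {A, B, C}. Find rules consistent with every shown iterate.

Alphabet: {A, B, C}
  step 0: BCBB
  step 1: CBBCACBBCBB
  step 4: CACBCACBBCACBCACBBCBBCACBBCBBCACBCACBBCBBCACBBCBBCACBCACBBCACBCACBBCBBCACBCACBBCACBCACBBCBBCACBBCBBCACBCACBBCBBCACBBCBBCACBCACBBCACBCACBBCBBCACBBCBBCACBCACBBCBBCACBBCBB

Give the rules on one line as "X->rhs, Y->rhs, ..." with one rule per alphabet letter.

A->CB, B->CBB, C->CA

  step 0 ⇒ step 1: BCBB ⇒ CBB·CA·CBB·CBB
    B ↦ CBB
    C ↦ CA
    A ↦ CB  (constrained at step 1)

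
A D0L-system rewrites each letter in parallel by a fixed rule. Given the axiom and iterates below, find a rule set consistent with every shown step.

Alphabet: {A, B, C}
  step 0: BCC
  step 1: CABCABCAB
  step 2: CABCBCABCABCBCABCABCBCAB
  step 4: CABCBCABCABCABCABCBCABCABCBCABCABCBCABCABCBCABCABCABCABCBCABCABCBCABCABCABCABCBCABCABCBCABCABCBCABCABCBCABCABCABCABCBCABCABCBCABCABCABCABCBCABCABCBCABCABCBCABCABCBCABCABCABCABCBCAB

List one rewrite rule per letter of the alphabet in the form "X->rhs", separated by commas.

A->CB, B->CAB, C->CAB

  step 1 ⇒ step 2: CABCABCAB ⇒ CAB·CB·CAB·CAB·CB·CAB·CAB·CB·CAB
    A ↦ CB
    B ↦ CAB
    C ↦ CAB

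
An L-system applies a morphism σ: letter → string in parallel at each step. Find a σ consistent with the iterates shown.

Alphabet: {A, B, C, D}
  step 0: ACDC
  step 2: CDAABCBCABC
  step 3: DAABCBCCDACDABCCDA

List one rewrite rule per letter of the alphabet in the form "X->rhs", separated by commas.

  step 2 ⇒ step 3: CDAABCBCABC ⇒ DA·A·BC·BC·C·DA·C·DA·BC·C·DA
    A ↦ BC
    B ↦ C
    C ↦ DA
    D ↦ A

A->BC, B->C, C->DA, D->A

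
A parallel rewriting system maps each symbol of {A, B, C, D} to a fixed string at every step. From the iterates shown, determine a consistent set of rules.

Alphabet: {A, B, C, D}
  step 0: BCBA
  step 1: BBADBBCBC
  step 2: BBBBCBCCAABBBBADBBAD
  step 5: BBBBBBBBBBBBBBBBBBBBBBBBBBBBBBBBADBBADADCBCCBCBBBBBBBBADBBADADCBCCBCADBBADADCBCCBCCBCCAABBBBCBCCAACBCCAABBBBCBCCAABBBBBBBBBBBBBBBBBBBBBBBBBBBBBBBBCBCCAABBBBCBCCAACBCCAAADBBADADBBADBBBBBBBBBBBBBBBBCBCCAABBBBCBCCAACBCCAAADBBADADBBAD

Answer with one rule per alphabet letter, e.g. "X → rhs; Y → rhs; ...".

A->CBC, B->BB, C->AD, D->CAA

  step 1 ⇒ step 2: BBADBBCBC ⇒ BB·BB·CBC·CAA·BB·BB·AD·BB·AD
    A ↦ CBC
    B ↦ BB
    C ↦ AD
    D ↦ CAA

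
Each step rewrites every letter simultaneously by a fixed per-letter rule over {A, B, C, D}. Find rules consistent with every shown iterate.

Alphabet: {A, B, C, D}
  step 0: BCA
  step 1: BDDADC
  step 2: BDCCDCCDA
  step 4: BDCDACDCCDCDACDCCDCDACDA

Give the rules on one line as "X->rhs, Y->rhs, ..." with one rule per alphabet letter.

A->DC, B->BD, C->DA, D->C

  step 1 ⇒ step 2: BDDADC ⇒ BD·C·C·DC·C·DA
    A ↦ DC
    B ↦ BD
    C ↦ DA
    D ↦ C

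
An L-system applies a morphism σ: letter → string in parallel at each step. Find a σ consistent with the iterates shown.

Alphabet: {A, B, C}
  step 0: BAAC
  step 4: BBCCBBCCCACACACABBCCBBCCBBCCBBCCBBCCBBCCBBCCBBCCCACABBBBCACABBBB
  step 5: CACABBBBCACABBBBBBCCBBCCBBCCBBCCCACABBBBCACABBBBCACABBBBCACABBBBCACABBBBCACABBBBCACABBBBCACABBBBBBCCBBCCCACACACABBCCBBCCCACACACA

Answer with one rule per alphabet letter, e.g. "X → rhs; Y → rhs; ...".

  step 4 ⇒ step 5: BBCCBBCCCACACACABBCCBBCCBBCCBBCCBBCCBBCCBBCCBBCCCACABBBBCACABBBB ⇒ CA·CA·BB·BB·CA·CA·BB·BB·BB·CC·BB·CC·BB·CC·BB·CC·CA·CA·BB·BB·CA·CA·BB·BB·CA·CA·BB·BB·CA·CA·BB·BB·CA·CA·BB·BB·CA·CA·BB·BB·CA·CA·BB·BB·CA·CA·BB·BB·BB·CC·BB·CC·CA·CA·CA·CA·BB·CC·BB·CC·CA·CA·CA·CA
    A ↦ CC
    B ↦ CA
    C ↦ BB

A->CC, B->CA, C->BB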